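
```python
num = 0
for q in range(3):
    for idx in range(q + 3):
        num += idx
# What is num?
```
Trace:
  num=0
  num=0, q=0, idx=0
  num=1, q=0, idx=1
  num=3, q=0, idx=2
  num=3, q=1, idx=0
  num=4, q=1, idx=1
  num=6, q=1, idx=2
  num=9, q=1, idx=3
  num=9, q=2, idx=0
  num=10, q=2, idx=1
  num=12, q=2, idx=2
  num=15, q=2, idx=3
  num=19, q=2, idx=4

Final answer: 19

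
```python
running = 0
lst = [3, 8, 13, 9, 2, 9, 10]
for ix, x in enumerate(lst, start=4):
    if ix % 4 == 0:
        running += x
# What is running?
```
Trace:
  running=0
  running=3, ix=4, x=3
  running=3, ix=5, x=8
  running=3, ix=6, x=13
  running=3, ix=7, x=9
  running=5, ix=8, x=2
  running=5, ix=9, x=9
  running=5, ix=10, x=10

Final answer: 5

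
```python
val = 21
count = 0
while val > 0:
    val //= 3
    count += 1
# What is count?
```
Trace:
  val=21
  val=21, count=0
  val=7, count=1
  val=2, count=2
  val=0, count=3

Final answer: 3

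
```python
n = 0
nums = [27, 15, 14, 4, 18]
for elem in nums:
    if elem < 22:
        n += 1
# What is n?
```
Trace:
  n=0
  n=0, elem=27
  n=1, elem=15
  n=2, elem=14
  n=3, elem=4
  n=4, elem=18

Final answer: 4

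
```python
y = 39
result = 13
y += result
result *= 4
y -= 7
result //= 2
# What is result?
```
Trace:
  y=39
  y=39, result=13
  y=52, result=13
  y=52, result=52
  y=45, result=52
  y=45, result=26

Final answer: 26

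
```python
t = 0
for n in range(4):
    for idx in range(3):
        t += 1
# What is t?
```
Trace:
  t=0
  t=1, n=0, idx=0
  t=2, n=0, idx=1
  t=3, n=0, idx=2
  t=4, n=1, idx=0
  t=5, n=1, idx=1
  t=6, n=1, idx=2
  t=7, n=2, idx=0
  t=8, n=2, idx=1
  t=9, n=2, idx=2
  t=10, n=3, idx=0
  t=11, n=3, idx=1
  t=12, n=3, idx=2

Final answer: 12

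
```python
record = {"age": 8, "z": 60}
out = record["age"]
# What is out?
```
Trace:
  record={'age': 8, 'z': 60}
  record={'age': 8, 'z': 60}, out=8

Final answer: 8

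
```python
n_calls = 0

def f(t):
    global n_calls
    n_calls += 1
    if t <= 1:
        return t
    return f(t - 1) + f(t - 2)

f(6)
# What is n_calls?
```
Call trace (a repeated sub-call is expanded the first time; later identical calls just restate its return value):
f(t=6)
  f(t=5)
    f(t=4)
      f(t=3)
        f(t=2)
          f(t=1)
          -> return 1
          f(t=0)
          -> return 0
        -> return 1
        f(t=1)
        -> return 1
      -> return 2
      f(t=2) -> return 1  (same call as traced above)
    -> return 3
    f(t=3) -> return 2  (same call as traced above)
  -> return 5
  f(t=4) -> return 3  (same call as traced above)
-> return 8

n_calls is incremented once per call, so count the calls in each subtree. Let C(t) = number of calls made by f(t).
C(0) = C(1) = 1 (base case, no recursion); C(t) = 1 + C(t - 1) + C(t - 2) otherwise.
C(2) = 1 + C(1) + C(0) = 1 + 1 + 1 = 3
C(3) = 1 + C(2) + C(1) = 1 + 3 + 1 = 5
C(4) = 1 + C(3) + C(2) = 1 + 5 + 3 = 9
C(5) = 1 + C(4) + C(3) = 1 + 9 + 5 = 15
C(6) = 1 + C(5) + C(4) = 1 + 15 + 9 = 25
n_calls = C(6) = 25

Final answer: 25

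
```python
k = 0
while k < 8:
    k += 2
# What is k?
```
Trace:
  k=0
  k=2
  k=4
  k=6
  k=8

Final answer: 8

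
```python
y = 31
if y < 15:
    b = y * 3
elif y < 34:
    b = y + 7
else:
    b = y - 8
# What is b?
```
Trace:
  y=31
  y=31, b=38

Final answer: 38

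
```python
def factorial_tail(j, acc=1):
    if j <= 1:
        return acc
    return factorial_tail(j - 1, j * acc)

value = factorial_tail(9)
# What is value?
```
Call trace:
factorial_tail(j=9, acc=1)
  factorial_tail(j=8, acc=9)
    factorial_tail(j=7, acc=72)
      factorial_tail(j=6, acc=504)
        factorial_tail(j=5, acc=3024)
          factorial_tail(j=4, acc=15120)
            factorial_tail(j=3, acc=60480)
              factorial_tail(j=2, acc=181440)
                factorial_tail(j=1, acc=362880)
                -> return 362880
              -> return 362880
            -> return 362880
          -> return 362880
        -> return 362880
      -> return 362880
    -> return 362880
  -> return 362880
-> return 362880

Final answer: 362880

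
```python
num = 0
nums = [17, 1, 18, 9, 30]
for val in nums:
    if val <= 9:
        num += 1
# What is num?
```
Trace:
  num=0
  num=0, val=17
  num=1, val=1
  num=1, val=18
  num=2, val=9
  num=2, val=30

Final answer: 2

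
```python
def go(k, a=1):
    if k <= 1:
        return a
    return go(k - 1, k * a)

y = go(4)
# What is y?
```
Call trace:
go(k=4, a=1)
  go(k=3, a=4)
    go(k=2, a=12)
      go(k=1, a=24)
      -> return 24
    -> return 24
  -> return 24
-> return 24

Final answer: 24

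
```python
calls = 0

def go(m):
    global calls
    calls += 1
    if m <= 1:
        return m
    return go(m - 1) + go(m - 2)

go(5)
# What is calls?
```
Call trace (a repeated sub-call is expanded the first time; later identical calls just restate its return value):
go(m=5)
  go(m=4)
    go(m=3)
      go(m=2)
        go(m=1)
        -> return 1
        go(m=0)
        -> return 0
      -> return 1
      go(m=1)
      -> return 1
    -> return 2
    go(m=2) -> return 1  (same call as traced above)
  -> return 3
  go(m=3) -> return 2  (same call as traced above)
-> return 5

calls is incremented once per call, so count the calls in each subtree. Let C(m) = number of calls made by go(m).
C(0) = C(1) = 1 (base case, no recursion); C(m) = 1 + C(m - 1) + C(m - 2) otherwise.
C(2) = 1 + C(1) + C(0) = 1 + 1 + 1 = 3
C(3) = 1 + C(2) + C(1) = 1 + 3 + 1 = 5
C(4) = 1 + C(3) + C(2) = 1 + 5 + 3 = 9
C(5) = 1 + C(4) + C(3) = 1 + 9 + 5 = 15
calls = C(5) = 15

Final answer: 15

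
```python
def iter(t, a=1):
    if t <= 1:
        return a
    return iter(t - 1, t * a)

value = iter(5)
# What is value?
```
Call trace:
iter(t=5, a=1)
  iter(t=4, a=5)
    iter(t=3, a=20)
      iter(t=2, a=60)
        iter(t=1, a=120)
        -> return 120
      -> return 120
    -> return 120
  -> return 120
-> return 120

Final answer: 120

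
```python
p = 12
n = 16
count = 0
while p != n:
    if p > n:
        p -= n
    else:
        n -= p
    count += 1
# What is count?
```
Trace:
  p=12
  p=12, n=16
  p=12, n=16, count=0
  p=12, n=4, count=1
  p=8, n=4, count=2
  p=4, n=4, count=3

Final answer: 3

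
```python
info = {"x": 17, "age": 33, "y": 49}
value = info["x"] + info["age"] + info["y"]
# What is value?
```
Trace:
  info={'x': 17, 'age': 33, 'y': 49}
  info={'x': 17, 'age': 33, 'y': 49}, value=99

Final answer: 99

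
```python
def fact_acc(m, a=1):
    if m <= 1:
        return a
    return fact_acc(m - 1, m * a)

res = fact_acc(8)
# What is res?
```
Call trace:
fact_acc(m=8, a=1)
  fact_acc(m=7, a=8)
    fact_acc(m=6, a=56)
      fact_acc(m=5, a=336)
        fact_acc(m=4, a=1680)
          fact_acc(m=3, a=6720)
            fact_acc(m=2, a=20160)
              fact_acc(m=1, a=40320)
              -> return 40320
            -> return 40320
          -> return 40320
        -> return 40320
      -> return 40320
    -> return 40320
  -> return 40320
-> return 40320

Final answer: 40320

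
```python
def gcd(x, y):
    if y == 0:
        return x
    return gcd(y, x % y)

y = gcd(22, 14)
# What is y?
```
Call trace:
gcd(x=22, y=14)
  gcd(x=14, y=8)
    gcd(x=8, y=6)
      gcd(x=6, y=2)
        gcd(x=2, y=0)
        -> return 2
      -> return 2
    -> return 2
  -> return 2
-> return 2

Final answer: 2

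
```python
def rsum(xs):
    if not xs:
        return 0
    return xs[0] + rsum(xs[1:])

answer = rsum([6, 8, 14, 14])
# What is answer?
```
Call trace:
rsum(xs=[6, 8, 14, 14])
  rsum(xs=[8, 14, 14])
    rsum(xs=[14, 14])
      rsum(xs=[14])
        rsum(xs=[])
        -> return 0
      -> return 14
    -> return 28
  -> return 36
-> return 42

Final answer: 42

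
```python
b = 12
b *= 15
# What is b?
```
Trace:
  b=12
  b=180

Final answer: 180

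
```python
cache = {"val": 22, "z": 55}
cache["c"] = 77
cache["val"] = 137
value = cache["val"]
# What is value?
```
Trace:
  cache={'val': 22, 'z': 55}
  cache={'val': 22, 'z': 55, 'c': 77}
  cache={'val': 137, 'z': 55, 'c': 77}
  cache={'val': 137, 'z': 55, 'c': 77}, value=137

Final answer: 137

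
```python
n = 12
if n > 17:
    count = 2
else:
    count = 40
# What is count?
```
Trace:
  n=12
  n=12, count=40

Final answer: 40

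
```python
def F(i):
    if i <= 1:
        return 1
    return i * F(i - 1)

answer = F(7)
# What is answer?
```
Call trace:
F(i=7)
  F(i=6)
    F(i=5)
      F(i=4)
        F(i=3)
          F(i=2)
            F(i=1)
            -> return 1
          -> return 2
        -> return 6
      -> return 24
    -> return 120
  -> return 720
-> return 5040

Final answer: 5040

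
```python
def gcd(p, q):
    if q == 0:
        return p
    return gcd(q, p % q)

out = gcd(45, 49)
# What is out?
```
Call trace:
gcd(p=45, q=49)
  gcd(p=49, q=45)
    gcd(p=45, q=4)
      gcd(p=4, q=1)
        gcd(p=1, q=0)
        -> return 1
      -> return 1
    -> return 1
  -> return 1
-> return 1

Final answer: 1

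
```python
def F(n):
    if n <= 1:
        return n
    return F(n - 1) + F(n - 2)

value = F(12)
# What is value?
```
Call trace (a repeated sub-call is expanded the first time; later identical calls just restate its return value):
F(n=12)
  F(n=11)
    F(n=10)
      F(n=9)
        F(n=8)
          F(n=7)
            F(n=6)
              F(n=5)
                F(n=4)
                  F(n=3)
                    F(n=2)
                      F(n=1)
                      -> return 1
                      F(n=0)
                      -> return 0
                    -> return 1
                    F(n=1)
                    -> return 1
                  -> return 2
                  F(n=2) -> return 1  (same call as traced above)
                -> return 3
                F(n=3) -> return 2  (same call as traced above)
              -> return 5
              F(n=4) -> return 3  (same call as traced above)
            -> return 8
            F(n=5) -> return 5  (same call as traced above)
          -> return 13
          F(n=6) -> return 8  (same call as traced above)
        -> return 21
        F(n=7) -> return 13  (same call as traced above)
      -> return 34
      F(n=8) -> return 21  (same call as traced above)
    -> return 55
    F(n=9) -> return 34  (same call as traced above)
  -> return 89
  F(n=10) -> return 55  (same call as traced above)
-> return 144

Final answer: 144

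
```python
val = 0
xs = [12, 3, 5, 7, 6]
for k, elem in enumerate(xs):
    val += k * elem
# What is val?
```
Trace:
  val=0
  val=0, k=0, elem=12
  val=3, k=1, elem=3
  val=13, k=2, elem=5
  val=34, k=3, elem=7
  val=58, k=4, elem=6

Final answer: 58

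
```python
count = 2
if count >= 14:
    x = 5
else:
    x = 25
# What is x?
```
Trace:
  count=2
  count=2, x=25

Final answer: 25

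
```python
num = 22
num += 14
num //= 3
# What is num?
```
Trace:
  num=22
  num=36
  num=12

Final answer: 12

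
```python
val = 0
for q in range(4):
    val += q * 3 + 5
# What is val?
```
Trace:
  val=0
  val=5, q=0
  val=13, q=1
  val=24, q=2
  val=38, q=3

Final answer: 38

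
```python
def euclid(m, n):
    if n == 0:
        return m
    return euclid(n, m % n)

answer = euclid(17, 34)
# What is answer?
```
Call trace:
euclid(m=17, n=34)
  euclid(m=34, n=17)
    euclid(m=17, n=0)
    -> return 17
  -> return 17
-> return 17

Final answer: 17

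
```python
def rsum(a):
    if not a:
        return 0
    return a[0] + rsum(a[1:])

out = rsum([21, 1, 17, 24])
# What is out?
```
Call trace:
rsum(a=[21, 1, 17, 24])
  rsum(a=[1, 17, 24])
    rsum(a=[17, 24])
      rsum(a=[24])
        rsum(a=[])
        -> return 0
      -> return 24
    -> return 41
  -> return 42
-> return 63

Final answer: 63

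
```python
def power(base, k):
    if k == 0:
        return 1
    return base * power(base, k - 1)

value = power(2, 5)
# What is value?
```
Call trace:
power(base=2, k=5)
  power(base=2, k=4)
    power(base=2, k=3)
      power(base=2, k=2)
        power(base=2, k=1)
          power(base=2, k=0)
          -> return 1
        -> return 2
      -> return 4
    -> return 8
  -> return 16
-> return 32

Final answer: 32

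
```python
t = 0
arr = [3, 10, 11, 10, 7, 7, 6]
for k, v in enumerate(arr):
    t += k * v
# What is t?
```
Trace:
  t=0
  t=0, k=0, v=3
  t=10, k=1, v=10
  t=32, k=2, v=11
  t=62, k=3, v=10
  t=90, k=4, v=7
  t=125, k=5, v=7
  t=161, k=6, v=6

Final answer: 161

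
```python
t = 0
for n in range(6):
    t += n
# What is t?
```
Trace:
  t=0
  t=0, n=0
  t=1, n=1
  t=3, n=2
  t=6, n=3
  t=10, n=4
  t=15, n=5

Final answer: 15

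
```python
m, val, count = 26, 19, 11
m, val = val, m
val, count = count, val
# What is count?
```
Trace:
  m=26, val=19, count=11
  m=19, val=26, count=11
  m=19, val=11, count=26

Final answer: 26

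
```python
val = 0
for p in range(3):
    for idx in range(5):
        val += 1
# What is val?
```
Trace:
  val=0
  val=1, p=0, idx=0
  val=2, p=0, idx=1
  val=3, p=0, idx=2
  val=4, p=0, idx=3
  val=5, p=0, idx=4
  val=6, p=1, idx=0
  val=7, p=1, idx=1
  val=8, p=1, idx=2
  val=9, p=1, idx=3
  val=10, p=1, idx=4
  val=11, p=2, idx=0
  val=12, p=2, idx=1
  val=13, p=2, idx=2
  val=14, p=2, idx=3
  val=15, p=2, idx=4

Final answer: 15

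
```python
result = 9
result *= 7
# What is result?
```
Trace:
  result=9
  result=63

Final answer: 63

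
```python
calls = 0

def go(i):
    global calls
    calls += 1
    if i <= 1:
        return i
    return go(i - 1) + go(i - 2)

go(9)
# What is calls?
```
Call trace (a repeated sub-call is expanded the first time; later identical calls just restate its return value):
go(i=9)
  go(i=8)
    go(i=7)
      go(i=6)
        go(i=5)
          go(i=4)
            go(i=3)
              go(i=2)
                go(i=1)
                -> return 1
                go(i=0)
                -> return 0
              -> return 1
              go(i=1)
              -> return 1
            -> return 2
            go(i=2) -> return 1  (same call as traced above)
          -> return 3
          go(i=3) -> return 2  (same call as traced above)
        -> return 5
        go(i=4) -> return 3  (same call as traced above)
      -> return 8
      go(i=5) -> return 5  (same call as traced above)
    -> return 13
    go(i=6) -> return 8  (same call as traced above)
  -> return 21
  go(i=7) -> return 13  (same call as traced above)
-> return 34

calls is incremented once per call, so count the calls in each subtree. Let C(i) = number of calls made by go(i).
C(0) = C(1) = 1 (base case, no recursion); C(i) = 1 + C(i - 1) + C(i - 2) otherwise.
C(2) = 1 + C(1) + C(0) = 1 + 1 + 1 = 3
C(3) = 1 + C(2) + C(1) = 1 + 3 + 1 = 5
C(4) = 1 + C(3) + C(2) = 1 + 5 + 3 = 9
C(5) = 1 + C(4) + C(3) = 1 + 9 + 5 = 15
C(6) = 1 + C(5) + C(4) = 1 + 15 + 9 = 25
C(7) = 1 + C(6) + C(5) = 1 + 25 + 15 = 41
C(8) = 1 + C(7) + C(6) = 1 + 41 + 25 = 67
C(9) = 1 + C(8) + C(7) = 1 + 67 + 41 = 109
calls = C(9) = 109

Final answer: 109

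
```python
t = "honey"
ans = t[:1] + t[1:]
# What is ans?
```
Trace:
  t='honey'
  t='honey', ans='honey'

Final answer: 'honey'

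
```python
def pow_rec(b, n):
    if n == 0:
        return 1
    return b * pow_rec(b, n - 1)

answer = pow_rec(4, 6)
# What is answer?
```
Call trace:
pow_rec(b=4, n=6)
  pow_rec(b=4, n=5)
    pow_rec(b=4, n=4)
      pow_rec(b=4, n=3)
        pow_rec(b=4, n=2)
          pow_rec(b=4, n=1)
            pow_rec(b=4, n=0)
            -> return 1
          -> return 4
        -> return 16
      -> return 64
    -> return 256
  -> return 1024
-> return 4096

Final answer: 4096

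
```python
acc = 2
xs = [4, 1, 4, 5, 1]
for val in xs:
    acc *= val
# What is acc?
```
Trace:
  acc=2
  acc=8, val=4
  acc=8, val=1
  acc=32, val=4
  acc=160, val=5
  acc=160, val=1

Final answer: 160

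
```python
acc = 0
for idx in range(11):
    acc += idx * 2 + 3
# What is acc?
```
Trace:
  acc=0
  acc=3, idx=0
  acc=8, idx=1
  acc=15, idx=2
  acc=24, idx=3
  acc=35, idx=4
  acc=48, idx=5
  acc=63, idx=6
  acc=80, idx=7
  acc=99, idx=8
  acc=120, idx=9
  acc=143, idx=10

Final answer: 143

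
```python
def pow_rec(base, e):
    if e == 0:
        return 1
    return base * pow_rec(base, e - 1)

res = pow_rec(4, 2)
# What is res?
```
Call trace:
pow_rec(base=4, e=2)
  pow_rec(base=4, e=1)
    pow_rec(base=4, e=0)
    -> return 1
  -> return 4
-> return 16

Final answer: 16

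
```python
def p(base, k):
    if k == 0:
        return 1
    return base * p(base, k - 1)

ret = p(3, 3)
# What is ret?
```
Call trace:
p(base=3, k=3)
  p(base=3, k=2)
    p(base=3, k=1)
      p(base=3, k=0)
      -> return 1
    -> return 3
  -> return 9
-> return 27

Final answer: 27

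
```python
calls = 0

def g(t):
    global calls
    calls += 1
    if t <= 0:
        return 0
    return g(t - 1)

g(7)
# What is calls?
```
Call trace:
g(t=7)
  g(t=6)
    g(t=5)
      g(t=4)
        g(t=3)
          g(t=2)
            g(t=1)
              g(t=0)
              -> return 0
            -> return 0
          -> return 0
        -> return 0
      -> return 0
    -> return 0
  -> return 0
-> return 0

calls is incremented once per call. g is entered once for each t = 7, 6, 5, 4, 3, 2, 1, 0 (the t <= 0 call returns without recursing), i.e. 7 + 1 calls.
calls = 8

Final answer: 8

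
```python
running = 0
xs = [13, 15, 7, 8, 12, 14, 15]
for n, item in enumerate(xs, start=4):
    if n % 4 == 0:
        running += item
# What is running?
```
Trace:
  running=0
  running=13, n=4, item=13
  running=13, n=5, item=15
  running=13, n=6, item=7
  running=13, n=7, item=8
  running=25, n=8, item=12
  running=25, n=9, item=14
  running=25, n=10, item=15

Final answer: 25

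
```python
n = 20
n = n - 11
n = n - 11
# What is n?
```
Trace:
  n=20
  n=9
  n=-2

Final answer: -2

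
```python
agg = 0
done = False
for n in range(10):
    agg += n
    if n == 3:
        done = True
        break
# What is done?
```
Trace:
  agg=0
  agg=0, done=False
  agg=0, done=False, n=0
  agg=1, done=False, n=1
  agg=3, done=False, n=2
  agg=6, done=True, n=3

Final answer: True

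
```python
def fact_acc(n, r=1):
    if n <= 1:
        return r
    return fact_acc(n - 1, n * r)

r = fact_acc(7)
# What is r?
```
Call trace:
fact_acc(n=7, r=1)
  fact_acc(n=6, r=7)
    fact_acc(n=5, r=42)
      fact_acc(n=4, r=210)
        fact_acc(n=3, r=840)
          fact_acc(n=2, r=2520)
            fact_acc(n=1, r=5040)
            -> return 5040
          -> return 5040
        -> return 5040
      -> return 5040
    -> return 5040
  -> return 5040
-> return 5040

Final answer: 5040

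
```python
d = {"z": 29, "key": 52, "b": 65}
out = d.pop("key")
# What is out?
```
Trace:
  d={'z': 29, 'key': 52, 'b': 65}
  d={'z': 29, 'b': 65}, out=52

Final answer: 52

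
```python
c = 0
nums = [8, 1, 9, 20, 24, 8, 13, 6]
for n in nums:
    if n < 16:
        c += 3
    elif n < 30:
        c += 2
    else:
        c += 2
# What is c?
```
Trace:
  c=0
  c=3, n=8
  c=6, n=1
  c=9, n=9
  c=11, n=20
  c=13, n=24
  c=16, n=8
  c=19, n=13
  c=22, n=6

Final answer: 22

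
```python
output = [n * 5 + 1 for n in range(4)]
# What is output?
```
Trace:
  n=0
  n=1
  n=2
  n=3
  output=[1, 6, 11, 16]

Final answer: [1, 6, 11, 16]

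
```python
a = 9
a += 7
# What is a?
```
Trace:
  a=9
  a=16

Final answer: 16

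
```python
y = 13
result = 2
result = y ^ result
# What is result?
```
Trace:
  y=13
  y=13, result=2
  y=13, result=15

Final answer: 15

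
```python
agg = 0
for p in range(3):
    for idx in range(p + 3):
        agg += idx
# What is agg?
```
Trace:
  agg=0
  agg=0, p=0, idx=0
  agg=1, p=0, idx=1
  agg=3, p=0, idx=2
  agg=3, p=1, idx=0
  agg=4, p=1, idx=1
  agg=6, p=1, idx=2
  agg=9, p=1, idx=3
  agg=9, p=2, idx=0
  agg=10, p=2, idx=1
  agg=12, p=2, idx=2
  agg=15, p=2, idx=3
  agg=19, p=2, idx=4

Final answer: 19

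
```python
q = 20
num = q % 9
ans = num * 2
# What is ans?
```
Trace:
  q=20
  q=20, num=2
  q=20, num=2, ans=4

Final answer: 4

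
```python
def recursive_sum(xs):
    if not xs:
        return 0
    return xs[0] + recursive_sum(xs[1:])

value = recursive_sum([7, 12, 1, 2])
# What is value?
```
Call trace:
recursive_sum(xs=[7, 12, 1, 2])
  recursive_sum(xs=[12, 1, 2])
    recursive_sum(xs=[1, 2])
      recursive_sum(xs=[2])
        recursive_sum(xs=[])
        -> return 0
      -> return 2
    -> return 3
  -> return 15
-> return 22

Final answer: 22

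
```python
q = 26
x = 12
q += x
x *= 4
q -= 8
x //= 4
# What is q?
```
Trace:
  q=26
  q=26, x=12
  q=38, x=12
  q=38, x=48
  q=30, x=48
  q=30, x=12

Final answer: 30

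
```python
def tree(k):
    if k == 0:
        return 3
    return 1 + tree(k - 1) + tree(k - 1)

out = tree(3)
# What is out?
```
Call trace (a repeated sub-call is expanded the first time; later identical calls just restate its return value):
tree(k=3)
  tree(k=2)
    tree(k=1)
      tree(k=0)
      -> return 3
      tree(k=0)
      -> return 3
    -> return 7
    tree(k=1) -> return 7  (same call as traced above)
  -> return 15
  tree(k=2) -> return 15  (same call as traced above)
-> return 31

Final answer: 31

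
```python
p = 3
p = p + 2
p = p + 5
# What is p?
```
Trace:
  p=3
  p=5
  p=10

Final answer: 10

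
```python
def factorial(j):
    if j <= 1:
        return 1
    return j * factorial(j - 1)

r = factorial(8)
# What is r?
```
Call trace:
factorial(j=8)
  factorial(j=7)
    factorial(j=6)
      factorial(j=5)
        factorial(j=4)
          factorial(j=3)
            factorial(j=2)
              factorial(j=1)
              -> return 1
            -> return 2
          -> return 6
        -> return 24
      -> return 120
    -> return 720
  -> return 5040
-> return 40320

Final answer: 40320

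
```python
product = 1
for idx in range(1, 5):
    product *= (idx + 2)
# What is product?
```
Trace:
  product=1
  product=3, idx=1
  product=12, idx=2
  product=60, idx=3
  product=360, idx=4

Final answer: 360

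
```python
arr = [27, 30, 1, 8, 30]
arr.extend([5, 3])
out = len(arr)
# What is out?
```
Trace:
  arr=[27, 30, 1, 8, 30]
  arr=[27, 30, 1, 8, 30, 5, 3]
  arr=[27, 30, 1, 8, 30, 5, 3], out=7

Final answer: 7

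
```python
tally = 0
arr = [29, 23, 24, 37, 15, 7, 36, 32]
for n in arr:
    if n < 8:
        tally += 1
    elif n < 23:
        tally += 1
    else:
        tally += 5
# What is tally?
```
Trace:
  tally=0
  tally=5, n=29
  tally=10, n=23
  tally=15, n=24
  tally=20, n=37
  tally=21, n=15
  tally=22, n=7
  tally=27, n=36
  tally=32, n=32

Final answer: 32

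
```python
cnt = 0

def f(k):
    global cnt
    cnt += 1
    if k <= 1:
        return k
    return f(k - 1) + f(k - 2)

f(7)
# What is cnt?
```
Call trace (a repeated sub-call is expanded the first time; later identical calls just restate its return value):
f(k=7)
  f(k=6)
    f(k=5)
      f(k=4)
        f(k=3)
          f(k=2)
            f(k=1)
            -> return 1
            f(k=0)
            -> return 0
          -> return 1
          f(k=1)
          -> return 1
        -> return 2
        f(k=2) -> return 1  (same call as traced above)
      -> return 3
      f(k=3) -> return 2  (same call as traced above)
    -> return 5
    f(k=4) -> return 3  (same call as traced above)
  -> return 8
  f(k=5) -> return 5  (same call as traced above)
-> return 13

cnt is incremented once per call, so count the calls in each subtree. Let C(k) = number of calls made by f(k).
C(0) = C(1) = 1 (base case, no recursion); C(k) = 1 + C(k - 1) + C(k - 2) otherwise.
C(2) = 1 + C(1) + C(0) = 1 + 1 + 1 = 3
C(3) = 1 + C(2) + C(1) = 1 + 3 + 1 = 5
C(4) = 1 + C(3) + C(2) = 1 + 5 + 3 = 9
C(5) = 1 + C(4) + C(3) = 1 + 9 + 5 = 15
C(6) = 1 + C(5) + C(4) = 1 + 15 + 9 = 25
C(7) = 1 + C(6) + C(5) = 1 + 25 + 15 = 41
cnt = C(7) = 41

Final answer: 41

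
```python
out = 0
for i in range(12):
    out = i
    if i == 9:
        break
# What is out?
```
Trace:
  out=0
  out=0, i=0
  out=1, i=1
  out=2, i=2
  out=3, i=3
  out=4, i=4
  out=5, i=5
  out=6, i=6
  out=7, i=7
  out=8, i=8
  out=9, i=9

Final answer: 9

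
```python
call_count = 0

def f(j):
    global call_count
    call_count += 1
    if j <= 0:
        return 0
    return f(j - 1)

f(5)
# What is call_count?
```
Call trace:
f(j=5)
  f(j=4)
    f(j=3)
      f(j=2)
        f(j=1)
          f(j=0)
          -> return 0
        -> return 0
      -> return 0
    -> return 0
  -> return 0
-> return 0

call_count is incremented once per call. f is entered once for each j = 5, 4, 3, 2, 1, 0 (the j <= 0 call returns without recursing), i.e. 5 + 1 calls.
call_count = 6

Final answer: 6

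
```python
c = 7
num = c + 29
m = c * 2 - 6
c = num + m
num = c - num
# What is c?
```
Trace:
  c=7
  c=7, num=36
  c=7, num=36, m=8
  c=44, num=36, m=8
  c=44, num=8, m=8

Final answer: 44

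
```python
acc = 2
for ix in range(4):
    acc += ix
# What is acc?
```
Trace:
  acc=2
  acc=2, ix=0
  acc=3, ix=1
  acc=5, ix=2
  acc=8, ix=3

Final answer: 8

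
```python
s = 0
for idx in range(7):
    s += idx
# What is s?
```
Trace:
  s=0
  s=0, idx=0
  s=1, idx=1
  s=3, idx=2
  s=6, idx=3
  s=10, idx=4
  s=15, idx=5
  s=21, idx=6

Final answer: 21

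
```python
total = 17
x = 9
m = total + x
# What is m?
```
Trace:
  total=17
  total=17, x=9
  total=17, x=9, m=26

Final answer: 26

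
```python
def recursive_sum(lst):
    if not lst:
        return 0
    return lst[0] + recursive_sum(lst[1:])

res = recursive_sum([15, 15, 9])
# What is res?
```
Call trace:
recursive_sum(lst=[15, 15, 9])
  recursive_sum(lst=[15, 9])
    recursive_sum(lst=[9])
      recursive_sum(lst=[])
      -> return 0
    -> return 9
  -> return 24
-> return 39

Final answer: 39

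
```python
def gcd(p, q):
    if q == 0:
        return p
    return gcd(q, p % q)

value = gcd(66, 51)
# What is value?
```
Call trace:
gcd(p=66, q=51)
  gcd(p=51, q=15)
    gcd(p=15, q=6)
      gcd(p=6, q=3)
        gcd(p=3, q=0)
        -> return 3
      -> return 3
    -> return 3
  -> return 3
-> return 3

Final answer: 3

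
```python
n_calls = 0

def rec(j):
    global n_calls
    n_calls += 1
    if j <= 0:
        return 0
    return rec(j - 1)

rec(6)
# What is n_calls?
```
Call trace:
rec(j=6)
  rec(j=5)
    rec(j=4)
      rec(j=3)
        rec(j=2)
          rec(j=1)
            rec(j=0)
            -> return 0
          -> return 0
        -> return 0
      -> return 0
    -> return 0
  -> return 0
-> return 0

n_calls is incremented once per call. rec is entered once for each j = 6, 5, 4, 3, 2, 1, 0 (the j <= 0 call returns without recursing), i.e. 6 + 1 calls.
n_calls = 7

Final answer: 7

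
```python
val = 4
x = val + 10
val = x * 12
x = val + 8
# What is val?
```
Trace:
  val=4
  val=4, x=14
  val=168, x=14
  val=168, x=176

Final answer: 168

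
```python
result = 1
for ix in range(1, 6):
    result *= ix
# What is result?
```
Trace:
  result=1
  result=1, ix=1
  result=2, ix=2
  result=6, ix=3
  result=24, ix=4
  result=120, ix=5

Final answer: 120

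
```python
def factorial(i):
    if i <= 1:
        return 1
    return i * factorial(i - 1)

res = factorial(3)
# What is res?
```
Call trace:
factorial(i=3)
  factorial(i=2)
    factorial(i=1)
    -> return 1
  -> return 2
-> return 6

Final answer: 6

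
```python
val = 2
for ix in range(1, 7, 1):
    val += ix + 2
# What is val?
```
Trace:
  val=2
  val=5, ix=1
  val=9, ix=2
  val=14, ix=3
  val=20, ix=4
  val=27, ix=5
  val=35, ix=6

Final answer: 35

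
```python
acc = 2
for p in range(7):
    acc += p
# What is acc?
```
Trace:
  acc=2
  acc=2, p=0
  acc=3, p=1
  acc=5, p=2
  acc=8, p=3
  acc=12, p=4
  acc=17, p=5
  acc=23, p=6

Final answer: 23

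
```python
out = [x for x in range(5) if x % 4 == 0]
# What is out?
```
Trace:
  x=0
  x=1
  x=2
  x=3
  x=4
  out=[0, 4]

Final answer: [0, 4]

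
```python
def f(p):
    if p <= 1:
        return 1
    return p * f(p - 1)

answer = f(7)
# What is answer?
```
Call trace:
f(p=7)
  f(p=6)
    f(p=5)
      f(p=4)
        f(p=3)
          f(p=2)
            f(p=1)
            -> return 1
          -> return 2
        -> return 6
      -> return 24
    -> return 120
  -> return 720
-> return 5040

Final answer: 5040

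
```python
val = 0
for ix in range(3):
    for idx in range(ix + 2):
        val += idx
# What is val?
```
Trace:
  val=0
  val=0, ix=0, idx=0
  val=1, ix=0, idx=1
  val=1, ix=1, idx=0
  val=2, ix=1, idx=1
  val=4, ix=1, idx=2
  val=4, ix=2, idx=0
  val=5, ix=2, idx=1
  val=7, ix=2, idx=2
  val=10, ix=2, idx=3

Final answer: 10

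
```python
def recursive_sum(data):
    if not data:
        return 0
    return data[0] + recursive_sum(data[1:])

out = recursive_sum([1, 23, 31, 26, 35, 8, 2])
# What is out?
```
Call trace:
recursive_sum(data=[1, 23, 31, 26, 35, 8, 2])
  recursive_sum(data=[23, 31, 26, 35, 8, 2])
    recursive_sum(data=[31, 26, 35, 8, 2])
      recursive_sum(data=[26, 35, 8, 2])
        recursive_sum(data=[35, 8, 2])
          recursive_sum(data=[8, 2])
            recursive_sum(data=[2])
              recursive_sum(data=[])
              -> return 0
            -> return 2
          -> return 10
        -> return 45
      -> return 71
    -> return 102
  -> return 125
-> return 126

Final answer: 126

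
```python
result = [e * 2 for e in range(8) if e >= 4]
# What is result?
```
Trace:
  e=0
  e=1
  e=2
  e=3
  e=4
  e=5
  e=6
  e=7
  result=[8, 10, 12, 14]

Final answer: [8, 10, 12, 14]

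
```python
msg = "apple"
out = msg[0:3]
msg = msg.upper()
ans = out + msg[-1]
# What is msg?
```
Trace:
  msg='apple'
  msg='apple', out='app'
  msg='APPLE', out='app'
  msg='APPLE', out='app', ans='appE'

Final answer: 'APPLE'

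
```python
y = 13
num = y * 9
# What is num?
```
Trace:
  y=13
  y=13, num=117

Final answer: 117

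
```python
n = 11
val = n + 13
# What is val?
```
Trace:
  n=11
  n=11, val=24

Final answer: 24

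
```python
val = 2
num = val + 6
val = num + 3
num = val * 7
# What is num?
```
Trace:
  val=2
  val=2, num=8
  val=11, num=8
  val=11, num=77

Final answer: 77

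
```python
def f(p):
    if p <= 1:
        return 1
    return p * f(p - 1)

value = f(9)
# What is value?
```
Call trace:
f(p=9)
  f(p=8)
    f(p=7)
      f(p=6)
        f(p=5)
          f(p=4)
            f(p=3)
              f(p=2)
                f(p=1)
                -> return 1
              -> return 2
            -> return 6
          -> return 24
        -> return 120
      -> return 720
    -> return 5040
  -> return 40320
-> return 362880

Final answer: 362880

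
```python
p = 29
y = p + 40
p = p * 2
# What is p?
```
Trace:
  p=29
  p=29, y=69
  p=58, y=69

Final answer: 58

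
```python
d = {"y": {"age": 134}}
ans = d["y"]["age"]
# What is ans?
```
Trace:
  d={'y': {'age': 134}}
  d={'y': {'age': 134}}, ans=134

Final answer: 134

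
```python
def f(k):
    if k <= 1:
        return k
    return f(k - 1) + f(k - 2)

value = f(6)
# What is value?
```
Call trace (a repeated sub-call is expanded the first time; later identical calls just restate its return value):
f(k=6)
  f(k=5)
    f(k=4)
      f(k=3)
        f(k=2)
          f(k=1)
          -> return 1
          f(k=0)
          -> return 0
        -> return 1
        f(k=1)
        -> return 1
      -> return 2
      f(k=2) -> return 1  (same call as traced above)
    -> return 3
    f(k=3) -> return 2  (same call as traced above)
  -> return 5
  f(k=4) -> return 3  (same call as traced above)
-> return 8

Final answer: 8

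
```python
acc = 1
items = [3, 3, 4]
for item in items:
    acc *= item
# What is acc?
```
Trace:
  acc=1
  acc=3, item=3
  acc=9, item=3
  acc=36, item=4

Final answer: 36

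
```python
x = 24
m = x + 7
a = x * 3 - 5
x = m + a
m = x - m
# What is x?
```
Trace:
  x=24
  x=24, m=31
  x=24, m=31, a=67
  x=98, m=31, a=67
  x=98, m=67, a=67

Final answer: 98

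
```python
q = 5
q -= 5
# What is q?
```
Trace:
  q=5
  q=0

Final answer: 0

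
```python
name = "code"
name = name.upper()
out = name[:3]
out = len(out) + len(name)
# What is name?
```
Trace:
  name='code'
  name='CODE'
  name='CODE', out='COD'
  name='CODE', out=7

Final answer: 'CODE'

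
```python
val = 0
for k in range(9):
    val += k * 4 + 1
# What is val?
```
Trace:
  val=0
  val=1, k=0
  val=6, k=1
  val=15, k=2
  val=28, k=3
  val=45, k=4
  val=66, k=5
  val=91, k=6
  val=120, k=7
  val=153, k=8

Final answer: 153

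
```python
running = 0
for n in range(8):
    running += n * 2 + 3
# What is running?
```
Trace:
  running=0
  running=3, n=0
  running=8, n=1
  running=15, n=2
  running=24, n=3
  running=35, n=4
  running=48, n=5
  running=63, n=6
  running=80, n=7

Final answer: 80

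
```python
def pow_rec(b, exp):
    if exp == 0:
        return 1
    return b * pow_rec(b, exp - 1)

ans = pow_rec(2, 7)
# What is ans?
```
Call trace:
pow_rec(b=2, exp=7)
  pow_rec(b=2, exp=6)
    pow_rec(b=2, exp=5)
      pow_rec(b=2, exp=4)
        pow_rec(b=2, exp=3)
          pow_rec(b=2, exp=2)
            pow_rec(b=2, exp=1)
              pow_rec(b=2, exp=0)
              -> return 1
            -> return 2
          -> return 4
        -> return 8
      -> return 16
    -> return 32
  -> return 64
-> return 128

Final answer: 128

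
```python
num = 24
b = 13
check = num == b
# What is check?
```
Trace:
  num=24
  num=24, b=13
  num=24, b=13, check=False

Final answer: False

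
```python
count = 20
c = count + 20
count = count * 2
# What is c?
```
Trace:
  count=20
  count=20, c=40
  count=40, c=40

Final answer: 40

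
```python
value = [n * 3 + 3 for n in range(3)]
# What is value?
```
Trace:
  n=0
  n=1
  n=2
  value=[3, 6, 9]

Final answer: [3, 6, 9]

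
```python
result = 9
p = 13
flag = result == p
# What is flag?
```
Trace:
  result=9
  result=9, p=13
  result=9, p=13, flag=False

Final answer: False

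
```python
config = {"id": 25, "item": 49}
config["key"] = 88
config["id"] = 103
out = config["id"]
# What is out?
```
Trace:
  config={'id': 25, 'item': 49}
  config={'id': 25, 'item': 49, 'key': 88}
  config={'id': 103, 'item': 49, 'key': 88}
  config={'id': 103, 'item': 49, 'key': 88}, out=103

Final answer: 103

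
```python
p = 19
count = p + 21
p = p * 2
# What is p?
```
Trace:
  p=19
  p=19, count=40
  p=38, count=40

Final answer: 38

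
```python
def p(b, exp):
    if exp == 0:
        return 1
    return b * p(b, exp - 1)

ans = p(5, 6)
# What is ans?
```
Call trace:
p(b=5, exp=6)
  p(b=5, exp=5)
    p(b=5, exp=4)
      p(b=5, exp=3)
        p(b=5, exp=2)
          p(b=5, exp=1)
            p(b=5, exp=0)
            -> return 1
          -> return 5
        -> return 25
      -> return 125
    -> return 625
  -> return 3125
-> return 15625

Final answer: 15625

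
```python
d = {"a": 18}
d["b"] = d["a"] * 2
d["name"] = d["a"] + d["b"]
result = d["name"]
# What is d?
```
Trace:
  d={'a': 18}
  d={'a': 18, 'b': 36}
  d={'a': 18, 'b': 36, 'name': 54}
  d={'a': 18, 'b': 36, 'name': 54}, result=54

Final answer: {'a': 18, 'b': 36, 'name': 54}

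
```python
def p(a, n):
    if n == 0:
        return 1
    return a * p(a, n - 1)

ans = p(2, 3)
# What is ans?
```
Call trace:
p(a=2, n=3)
  p(a=2, n=2)
    p(a=2, n=1)
      p(a=2, n=0)
      -> return 1
    -> return 2
  -> return 4
-> return 8

Final answer: 8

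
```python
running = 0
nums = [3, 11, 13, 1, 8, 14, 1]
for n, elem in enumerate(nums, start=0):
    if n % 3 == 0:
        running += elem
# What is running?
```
Trace:
  running=0
  running=3, n=0, elem=3
  running=3, n=1, elem=11
  running=3, n=2, elem=13
  running=4, n=3, elem=1
  running=4, n=4, elem=8
  running=4, n=5, elem=14
  running=5, n=6, elem=1

Final answer: 5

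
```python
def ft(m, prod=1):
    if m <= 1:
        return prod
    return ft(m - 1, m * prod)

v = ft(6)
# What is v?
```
Call trace:
ft(m=6, prod=1)
  ft(m=5, prod=6)
    ft(m=4, prod=30)
      ft(m=3, prod=120)
        ft(m=2, prod=360)
          ft(m=1, prod=720)
          -> return 720
        -> return 720
      -> return 720
    -> return 720
  -> return 720
-> return 720

Final answer: 720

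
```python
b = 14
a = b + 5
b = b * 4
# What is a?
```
Trace:
  b=14
  b=14, a=19
  b=56, a=19

Final answer: 19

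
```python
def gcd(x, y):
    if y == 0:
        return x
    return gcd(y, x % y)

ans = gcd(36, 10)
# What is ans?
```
Call trace:
gcd(x=36, y=10)
  gcd(x=10, y=6)
    gcd(x=6, y=4)
      gcd(x=4, y=2)
        gcd(x=2, y=0)
        -> return 2
      -> return 2
    -> return 2
  -> return 2
-> return 2

Final answer: 2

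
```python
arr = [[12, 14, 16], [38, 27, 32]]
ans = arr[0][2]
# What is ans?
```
Trace:
  arr=[[12, 14, 16], [38, 27, 32]]
  arr=[[12, 14, 16], [38, 27, 32]], ans=16

Final answer: 16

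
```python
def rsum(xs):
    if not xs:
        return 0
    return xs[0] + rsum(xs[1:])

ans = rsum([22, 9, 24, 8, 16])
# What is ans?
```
Call trace:
rsum(xs=[22, 9, 24, 8, 16])
  rsum(xs=[9, 24, 8, 16])
    rsum(xs=[24, 8, 16])
      rsum(xs=[8, 16])
        rsum(xs=[16])
          rsum(xs=[])
          -> return 0
        -> return 16
      -> return 24
    -> return 48
  -> return 57
-> return 79

Final answer: 79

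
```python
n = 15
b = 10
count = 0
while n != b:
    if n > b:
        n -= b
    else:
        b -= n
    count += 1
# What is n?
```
Trace:
  n=15
  n=15, b=10
  n=15, b=10, count=0
  n=5, b=10, count=1
  n=5, b=5, count=2

Final answer: 5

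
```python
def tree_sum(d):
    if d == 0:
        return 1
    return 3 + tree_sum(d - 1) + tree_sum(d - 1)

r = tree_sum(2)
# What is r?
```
Call trace (a repeated sub-call is expanded the first time; later identical calls just restate its return value):
tree_sum(d=2)
  tree_sum(d=1)
    tree_sum(d=0)
    -> return 1
    tree_sum(d=0)
    -> return 1
  -> return 5
  tree_sum(d=1) -> return 5  (same call as traced above)
-> return 13

Final answer: 13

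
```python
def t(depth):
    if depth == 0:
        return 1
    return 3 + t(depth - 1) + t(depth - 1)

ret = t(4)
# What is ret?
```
Call trace (a repeated sub-call is expanded the first time; later identical calls just restate its return value):
t(depth=4)
  t(depth=3)
    t(depth=2)
      t(depth=1)
        t(depth=0)
        -> return 1
        t(depth=0)
        -> return 1
      -> return 5
      t(depth=1) -> return 5  (same call as traced above)
    -> return 13
    t(depth=2) -> return 13  (same call as traced above)
  -> return 29
  t(depth=3) -> return 29  (same call as traced above)
-> return 61

Final answer: 61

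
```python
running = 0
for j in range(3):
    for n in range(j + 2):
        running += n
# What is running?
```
Trace:
  running=0
  running=0, j=0, n=0
  running=1, j=0, n=1
  running=1, j=1, n=0
  running=2, j=1, n=1
  running=4, j=1, n=2
  running=4, j=2, n=0
  running=5, j=2, n=1
  running=7, j=2, n=2
  running=10, j=2, n=3

Final answer: 10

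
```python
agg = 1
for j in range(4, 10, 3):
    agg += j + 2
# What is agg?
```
Trace:
  agg=1
  agg=7, j=4
  agg=16, j=7

Final answer: 16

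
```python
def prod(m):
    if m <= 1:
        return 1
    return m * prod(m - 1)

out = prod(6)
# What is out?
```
Call trace:
prod(m=6)
  prod(m=5)
    prod(m=4)
      prod(m=3)
        prod(m=2)
          prod(m=1)
          -> return 1
        -> return 2
      -> return 6
    -> return 24
  -> return 120
-> return 720

Final answer: 720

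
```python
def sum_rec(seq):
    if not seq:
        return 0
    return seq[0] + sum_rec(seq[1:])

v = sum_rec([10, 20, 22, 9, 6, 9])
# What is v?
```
Call trace:
sum_rec(seq=[10, 20, 22, 9, 6, 9])
  sum_rec(seq=[20, 22, 9, 6, 9])
    sum_rec(seq=[22, 9, 6, 9])
      sum_rec(seq=[9, 6, 9])
        sum_rec(seq=[6, 9])
          sum_rec(seq=[9])
            sum_rec(seq=[])
            -> return 0
          -> return 9
        -> return 15
      -> return 24
    -> return 46
  -> return 66
-> return 76

Final answer: 76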